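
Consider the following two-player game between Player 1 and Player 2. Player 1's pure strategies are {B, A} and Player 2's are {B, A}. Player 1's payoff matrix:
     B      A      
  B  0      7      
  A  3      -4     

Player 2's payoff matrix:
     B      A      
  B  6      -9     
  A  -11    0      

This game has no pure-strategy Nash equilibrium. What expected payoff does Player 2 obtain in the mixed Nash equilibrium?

For Player 2 to be willing to mix, Player 2 must be indifferent between B and A, which pins down Player 1's mix.
  Player 2's payoff from B: p·6 + (1−p)·(-11) = 17p - 11
  Player 2's payoff from A: p·(-9) + (1−p)·0 = -9p
  17p - 11 = -9p  ⇒  26p = 11  ⇒  p = 11/26.
At equilibrium Player 2 is indifferent across columns, so Player 2's payoff equals the payoff from B: (11/26)·6 + (15/26)·(-11) = -99/26.

-99/26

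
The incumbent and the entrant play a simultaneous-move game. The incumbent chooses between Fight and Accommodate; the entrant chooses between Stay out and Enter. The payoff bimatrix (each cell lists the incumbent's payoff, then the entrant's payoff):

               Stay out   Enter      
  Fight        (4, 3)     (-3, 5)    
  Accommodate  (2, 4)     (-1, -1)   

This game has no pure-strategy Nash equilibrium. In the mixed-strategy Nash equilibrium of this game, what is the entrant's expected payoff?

The entrant's indifference between Stay out and Enter determines the incumbent's mixing probability p:
  the entrant's payoff to Stay out: p·3 + (1−p)·4 = -p + 4
  the entrant's payoff to Enter: p·5 + (1−p)·(-1) = 6p - 1
  -p + 4 = 6p - 1  ⇒  -7p = -5  ⇒  p = 5/7.
At equilibrium the entrant is indifferent across columns, so the entrant's payoff equals the payoff from Stay out: (5/7)·3 + (2/7)·4 = 23/7.

23/7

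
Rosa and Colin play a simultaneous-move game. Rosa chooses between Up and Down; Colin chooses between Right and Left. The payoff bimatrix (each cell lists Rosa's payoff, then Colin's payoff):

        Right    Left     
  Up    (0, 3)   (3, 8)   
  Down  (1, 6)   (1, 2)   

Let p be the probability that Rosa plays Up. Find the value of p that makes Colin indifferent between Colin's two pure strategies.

p = 4/9

For Colin to be willing to mix, Colin must be indifferent between Right and Left, which pins down Rosa's mix.
  Colin's expected payoff from Right: p·3 + (1−p)·6 = -3p + 6
  Colin's expected payoff from Left: p·8 + (1−p)·2 = 6p + 2
  -3p + 6 = 6p + 2  ⇒  -9p = -4  ⇒  p = 4/9.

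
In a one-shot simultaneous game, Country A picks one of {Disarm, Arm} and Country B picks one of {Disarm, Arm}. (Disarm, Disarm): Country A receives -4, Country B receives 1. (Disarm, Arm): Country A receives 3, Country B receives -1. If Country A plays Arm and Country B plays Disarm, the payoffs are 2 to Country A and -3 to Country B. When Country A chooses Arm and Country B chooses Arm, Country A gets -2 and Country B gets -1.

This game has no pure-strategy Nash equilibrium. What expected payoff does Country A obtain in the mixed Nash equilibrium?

For Country A to be willing to mix, Country A must be indifferent between Disarm and Arm, which pins down Country B's mix.
  Country A's payoff to Disarm: q·(-4) + (1−q)·3 = -7q + 3
  Country A's payoff to Arm: q·2 + (1−q)·(-2) = 4q - 2
  -7q + 3 = 4q - 2  ⇒  -11q = -5  ⇒  q = 5/11.
At equilibrium Country A is indifferent across rows, so Country A's payoff equals the payoff from Disarm: (5/11)·(-4) + (6/11)·3 = -2/11.

-2/11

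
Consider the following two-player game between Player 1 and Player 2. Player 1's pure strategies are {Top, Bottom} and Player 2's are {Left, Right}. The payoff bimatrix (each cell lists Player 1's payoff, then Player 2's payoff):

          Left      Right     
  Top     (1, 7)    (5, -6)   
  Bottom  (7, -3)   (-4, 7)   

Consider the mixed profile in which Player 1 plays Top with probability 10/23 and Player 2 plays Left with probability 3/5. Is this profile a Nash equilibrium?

Check Player 2's indifference given Player 1's mix p = 10/23:
  payoff from Left = 31/23; payoff from Right = 31/23 — equal.
Check Player 1's indifference given Player 2's mix q = 3/5:
  payoff from Top = 13/5; payoff from Bottom = 13/5 — equal.
Both players are indifferent, so neither can profitably deviate.

Yes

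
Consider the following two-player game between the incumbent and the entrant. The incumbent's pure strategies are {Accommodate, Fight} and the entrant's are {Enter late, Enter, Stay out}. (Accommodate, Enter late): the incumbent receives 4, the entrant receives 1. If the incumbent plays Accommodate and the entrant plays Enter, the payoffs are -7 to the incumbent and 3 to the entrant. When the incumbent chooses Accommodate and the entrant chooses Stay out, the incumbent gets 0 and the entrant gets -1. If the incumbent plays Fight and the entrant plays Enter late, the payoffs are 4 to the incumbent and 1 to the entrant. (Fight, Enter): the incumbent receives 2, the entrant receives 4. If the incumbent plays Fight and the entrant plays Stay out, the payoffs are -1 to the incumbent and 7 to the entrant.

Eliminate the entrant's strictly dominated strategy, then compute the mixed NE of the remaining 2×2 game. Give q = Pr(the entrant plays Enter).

q = 1/10

The entrant's strategy Enter late is strictly dominated by Enter: 3 > 1 and 4 > 1. Eliminate Enter late.
Set the incumbent's expected payoff from Accommodate equal to that from Fight:
  the incumbent's expected payoff from Accommodate: q·(-7) + (1−q)·0 = -7q
  the incumbent's expected payoff from Fight: q·2 + (1−q)·(-1) = 3q - 1
  -7q = 3q - 1  ⇒  -10q = -1  ⇒  q = 1/10.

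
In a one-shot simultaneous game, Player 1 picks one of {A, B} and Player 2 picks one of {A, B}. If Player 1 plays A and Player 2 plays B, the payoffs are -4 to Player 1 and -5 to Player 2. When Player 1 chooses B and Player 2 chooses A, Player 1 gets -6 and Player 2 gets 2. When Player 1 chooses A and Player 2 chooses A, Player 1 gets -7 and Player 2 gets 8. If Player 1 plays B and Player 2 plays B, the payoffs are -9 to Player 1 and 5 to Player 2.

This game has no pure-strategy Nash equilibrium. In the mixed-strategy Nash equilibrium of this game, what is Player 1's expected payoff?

-13/2

Player 2's mix must leave Player 1 indifferent between A and B.
  Player 1's payoff to A: q·(-7) + (1−q)·(-4) = -3q - 4
  Player 1's payoff to B: q·(-6) + (1−q)·(-9) = 3q - 9
  -3q - 4 = 3q - 9  ⇒  -6q = -5  ⇒  q = 5/6.
At equilibrium Player 1 is indifferent across rows, so Player 1's payoff equals the payoff from A: (5/6)·(-7) + (1/6)·(-4) = -13/2.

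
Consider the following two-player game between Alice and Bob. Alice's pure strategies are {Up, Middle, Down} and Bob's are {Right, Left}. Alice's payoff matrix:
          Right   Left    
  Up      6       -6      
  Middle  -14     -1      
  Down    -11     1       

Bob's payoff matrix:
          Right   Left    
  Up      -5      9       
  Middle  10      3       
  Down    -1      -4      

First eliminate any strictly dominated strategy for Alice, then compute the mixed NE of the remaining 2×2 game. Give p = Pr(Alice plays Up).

Alice's strategy Middle is strictly dominated by Down: -11 > -14 and 1 > -1. Eliminate Middle.
In a mixed equilibrium Bob is indifferent between Right and Left; this condition fixes p.
  Bob's payoff to Right: p·(-5) + (1−p)·(-1) = -4p - 1
  Bob's payoff to Left: p·9 + (1−p)·(-4) = 13p - 4
  -4p - 1 = 13p - 4  ⇒  -17p = -3  ⇒  p = 3/17.

p = 3/17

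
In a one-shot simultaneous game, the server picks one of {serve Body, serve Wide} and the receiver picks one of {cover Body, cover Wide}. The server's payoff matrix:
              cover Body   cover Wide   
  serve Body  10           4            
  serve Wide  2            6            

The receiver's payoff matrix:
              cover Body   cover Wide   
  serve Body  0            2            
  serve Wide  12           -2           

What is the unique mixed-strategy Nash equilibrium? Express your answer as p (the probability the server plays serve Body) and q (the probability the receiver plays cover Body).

p = 7/8, q = 1/5

The server's mix must leave the receiver indifferent between cover Body and cover Wide.
  the receiver's payoff from cover Body: p·0 + (1−p)·12 = -12p + 12
  the receiver's payoff from cover Wide: p·2 + (1−p)·(-2) = 4p - 2
  -12p + 12 = 4p - 2  ⇒  -16p = -14  ⇒  p = 7/8.
In a mixed equilibrium the server is indifferent between serve Body and serve Wide; this condition fixes q.
  the server's payoff to serve Body: q·10 + (1−q)·4 = 6q + 4
  the server's payoff to serve Wide: q·2 + (1−q)·6 = -4q + 6
  6q + 4 = -4q + 6  ⇒  10q = 2  ⇒  q = 1/5.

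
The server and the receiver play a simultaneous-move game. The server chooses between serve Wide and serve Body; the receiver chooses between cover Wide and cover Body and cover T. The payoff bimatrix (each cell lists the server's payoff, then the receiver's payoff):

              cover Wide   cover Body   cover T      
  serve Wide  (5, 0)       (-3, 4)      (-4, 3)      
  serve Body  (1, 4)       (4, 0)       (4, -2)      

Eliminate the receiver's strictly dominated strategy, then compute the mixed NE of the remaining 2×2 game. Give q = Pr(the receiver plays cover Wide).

The receiver's strategy cover T is strictly dominated by cover Body: 4 > 3 and 0 > -2. Eliminate cover T.
Set the server's expected payoff from serve Wide equal to that from serve Body:
  the server's payoff to serve Wide: q·5 + (1−q)·(-3) = 8q - 3
  the server's payoff to serve Body: q·1 + (1−q)·4 = -3q + 4
  8q - 3 = -3q + 4  ⇒  11q = 7  ⇒  q = 7/11.

q = 7/11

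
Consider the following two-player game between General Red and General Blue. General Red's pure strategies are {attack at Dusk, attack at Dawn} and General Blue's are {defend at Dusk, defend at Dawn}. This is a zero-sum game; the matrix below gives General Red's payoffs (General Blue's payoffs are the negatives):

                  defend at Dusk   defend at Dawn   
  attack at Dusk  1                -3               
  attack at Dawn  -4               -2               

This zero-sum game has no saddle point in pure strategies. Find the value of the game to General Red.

v = -7/3

General Red's indifference between attack at Dusk and attack at Dawn determines General Blue's mixing probability q:
  General Red's payoff to attack at Dusk: q·1 + (1−q)·(-3) = 4q - 3
  General Red's payoff to attack at Dawn: q·(-4) + (1−q)·(-2) = -2q - 2
  4q - 3 = -2q - 2  ⇒  6q = 1  ⇒  q = 1/6.
The value is General Red's expected payoff against this mix (using attack at Dusk): (1/6)·1 + (5/6)·(-3) = -7/3.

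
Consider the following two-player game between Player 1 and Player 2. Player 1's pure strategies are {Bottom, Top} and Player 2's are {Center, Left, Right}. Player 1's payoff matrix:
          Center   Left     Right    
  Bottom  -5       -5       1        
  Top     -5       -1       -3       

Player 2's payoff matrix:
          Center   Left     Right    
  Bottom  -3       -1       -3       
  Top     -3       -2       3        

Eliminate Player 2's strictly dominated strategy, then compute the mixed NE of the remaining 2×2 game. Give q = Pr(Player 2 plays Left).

Player 2's strategy Center is strictly dominated by Left: -1 > -3 and -2 > -3. Eliminate Center.
For Player 1 to be willing to mix, Player 1 must be indifferent between Bottom and Top, which pins down Player 2's mix.
  Player 1's payoff from Bottom: q·(-5) + (1−q)·1 = -6q + 1
  Player 1's payoff from Top: q·(-1) + (1−q)·(-3) = 2q - 3
  -6q + 1 = 2q - 3  ⇒  -8q = -4  ⇒  q = 1/2.

q = 1/2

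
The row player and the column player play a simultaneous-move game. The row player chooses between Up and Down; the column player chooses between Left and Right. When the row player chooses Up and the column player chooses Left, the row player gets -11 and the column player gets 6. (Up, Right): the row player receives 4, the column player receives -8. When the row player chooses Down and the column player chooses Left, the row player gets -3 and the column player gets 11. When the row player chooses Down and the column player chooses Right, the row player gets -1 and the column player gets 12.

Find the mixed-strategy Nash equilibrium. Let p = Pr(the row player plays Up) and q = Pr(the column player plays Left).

p = 1/15, q = 5/13

In a mixed equilibrium the column player is indifferent between Left and Right; this condition fixes p.
  the column player's payoff to Left: p·6 + (1−p)·11 = -5p + 11
  the column player's payoff to Right: p·(-8) + (1−p)·12 = -20p + 12
  -5p + 11 = -20p + 12  ⇒  15p = 1  ⇒  p = 1/15.
In a mixed equilibrium the row player is indifferent between Up and Down; this condition fixes q.
  the row player's expected payoff from Up: q·(-11) + (1−q)·4 = -15q + 4
  the row player's expected payoff from Down: q·(-3) + (1−q)·(-1) = -2q - 1
  -15q + 4 = -2q - 1  ⇒  -13q = -5  ⇒  q = 5/13.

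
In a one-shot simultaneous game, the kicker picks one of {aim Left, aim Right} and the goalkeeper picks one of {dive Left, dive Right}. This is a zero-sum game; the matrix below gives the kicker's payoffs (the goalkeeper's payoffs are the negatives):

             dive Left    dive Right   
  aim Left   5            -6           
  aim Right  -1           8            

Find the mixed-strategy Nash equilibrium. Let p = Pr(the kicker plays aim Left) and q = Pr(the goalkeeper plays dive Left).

p = 9/20, q = 7/10

Set the goalkeeper's expected payoff from dive Left equal to that from dive Right:
  the goalkeeper's payoff from dive Left: p·(-5) + (1−p)·1 = -6p + 1
  the goalkeeper's payoff from dive Right: p·6 + (1−p)·(-8) = 14p - 8
  -6p + 1 = 14p - 8  ⇒  -20p = -9  ⇒  p = 9/20.
In a mixed equilibrium the kicker is indifferent between aim Left and aim Right; this condition fixes q.
  the kicker's payoff from aim Left: q·5 + (1−q)·(-6) = 11q - 6
  the kicker's payoff from aim Right: q·(-1) + (1−q)·8 = -9q + 8
  11q - 6 = -9q + 8  ⇒  20q = 14  ⇒  q = 7/10.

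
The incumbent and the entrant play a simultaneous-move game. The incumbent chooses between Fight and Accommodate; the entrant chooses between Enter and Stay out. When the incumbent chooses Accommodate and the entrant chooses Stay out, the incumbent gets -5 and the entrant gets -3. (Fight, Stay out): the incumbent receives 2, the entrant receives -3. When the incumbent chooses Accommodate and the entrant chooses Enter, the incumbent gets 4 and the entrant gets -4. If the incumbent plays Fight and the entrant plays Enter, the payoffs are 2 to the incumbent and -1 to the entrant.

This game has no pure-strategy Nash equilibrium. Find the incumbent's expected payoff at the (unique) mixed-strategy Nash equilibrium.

2

The incumbent's indifference between Fight and Accommodate determines the entrant's mixing probability q:
  the incumbent's payoff from Fight: q·2 + (1−q)·2 = 2
  the incumbent's payoff from Accommodate: q·4 + (1−q)·(-5) = 9q - 5
  2 = 9q - 5  ⇒  -9q = -7  ⇒  q = 7/9.
At equilibrium the incumbent is indifferent across rows, so the incumbent's payoff equals the payoff from Fight: (7/9)·2 + (2/9)·2 = 2.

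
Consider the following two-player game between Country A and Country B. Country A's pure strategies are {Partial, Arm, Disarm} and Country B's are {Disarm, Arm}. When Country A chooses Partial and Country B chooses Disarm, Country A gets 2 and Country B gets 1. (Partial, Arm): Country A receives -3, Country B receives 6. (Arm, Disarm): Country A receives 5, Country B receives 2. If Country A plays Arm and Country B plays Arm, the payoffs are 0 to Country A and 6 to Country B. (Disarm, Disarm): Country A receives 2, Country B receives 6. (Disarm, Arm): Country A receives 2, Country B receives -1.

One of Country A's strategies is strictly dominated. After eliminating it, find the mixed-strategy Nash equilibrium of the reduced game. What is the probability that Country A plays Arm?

Country A's strategy Partial is strictly dominated by Arm: 5 > 2 and 0 > -3. Eliminate Partial.
For Country B to be willing to mix, Country B must be indifferent between Disarm and Arm, which pins down Country A's mix.
  Country B's payoff from Disarm: p·2 + (1−p)·6 = -4p + 6
  Country B's payoff from Arm: p·6 + (1−p)·(-1) = 7p - 1
  -4p + 6 = 7p - 1  ⇒  -11p = -7  ⇒  p = 7/11.

p = 7/11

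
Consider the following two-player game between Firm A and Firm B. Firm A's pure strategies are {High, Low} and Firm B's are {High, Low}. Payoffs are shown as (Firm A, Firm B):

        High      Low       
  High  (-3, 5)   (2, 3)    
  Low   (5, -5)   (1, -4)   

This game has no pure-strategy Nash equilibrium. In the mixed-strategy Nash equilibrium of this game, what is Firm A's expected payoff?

13/9

Set Firm A's expected payoff from High equal to that from Low:
  Firm A's payoff from High: q·(-3) + (1−q)·2 = -5q + 2
  Firm A's payoff from Low: q·5 + (1−q)·1 = 4q + 1
  -5q + 2 = 4q + 1  ⇒  -9q = -1  ⇒  q = 1/9.
At equilibrium Firm A is indifferent across rows, so Firm A's payoff equals the payoff from High: (1/9)·(-3) + (8/9)·2 = 13/9.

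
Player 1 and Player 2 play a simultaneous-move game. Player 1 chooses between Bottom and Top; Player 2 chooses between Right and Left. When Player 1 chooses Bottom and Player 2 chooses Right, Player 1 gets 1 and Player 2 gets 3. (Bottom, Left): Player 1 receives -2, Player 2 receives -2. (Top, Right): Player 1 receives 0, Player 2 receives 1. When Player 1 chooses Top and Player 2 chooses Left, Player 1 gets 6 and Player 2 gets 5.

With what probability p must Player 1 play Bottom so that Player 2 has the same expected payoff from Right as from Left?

In a mixed equilibrium Player 2 is indifferent between Right and Left; this condition fixes p.
  Player 2's payoff to Right: p·3 + (1−p)·1 = 2p + 1
  Player 2's payoff to Left: p·(-2) + (1−p)·5 = -7p + 5
  2p + 1 = -7p + 5  ⇒  9p = 4  ⇒  p = 4/9.

p = 4/9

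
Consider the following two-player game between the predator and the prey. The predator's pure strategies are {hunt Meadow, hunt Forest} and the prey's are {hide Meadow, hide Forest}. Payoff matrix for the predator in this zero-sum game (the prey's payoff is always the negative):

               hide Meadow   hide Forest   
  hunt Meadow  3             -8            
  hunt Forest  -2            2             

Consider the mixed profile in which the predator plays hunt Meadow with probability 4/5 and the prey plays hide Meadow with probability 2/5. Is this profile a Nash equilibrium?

Given the predator's mix p = 4/5, the prey's payoff from hide Meadow is -2 but from hide Forest is 6. The prey strictly prefers hide Forest, so the prey would not mix.
So the proposed profile is not a Nash equilibrium.

No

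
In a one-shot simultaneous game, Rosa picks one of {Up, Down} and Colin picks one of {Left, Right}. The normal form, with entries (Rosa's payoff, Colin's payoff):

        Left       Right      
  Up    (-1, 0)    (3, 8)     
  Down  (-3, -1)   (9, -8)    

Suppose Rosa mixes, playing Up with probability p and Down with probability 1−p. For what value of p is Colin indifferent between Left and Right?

For Colin to be willing to mix, Colin must be indifferent between Left and Right, which pins down Rosa's mix.
  Colin's expected payoff from Left: p·0 + (1−p)·(-1) = p - 1
  Colin's expected payoff from Right: p·8 + (1−p)·(-8) = 16p - 8
  p - 1 = 16p - 8  ⇒  -15p = -7  ⇒  p = 7/15.

p = 7/15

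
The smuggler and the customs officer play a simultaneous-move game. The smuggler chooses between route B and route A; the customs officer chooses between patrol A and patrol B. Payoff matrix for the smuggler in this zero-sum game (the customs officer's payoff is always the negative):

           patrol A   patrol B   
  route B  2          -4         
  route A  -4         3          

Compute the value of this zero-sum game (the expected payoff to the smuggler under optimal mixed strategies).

v = -10/13

In a mixed equilibrium the smuggler is indifferent between route B and route A; this condition fixes q.
  the smuggler's payoff from route B: q·2 + (1−q)·(-4) = 6q - 4
  the smuggler's payoff from route A: q·(-4) + (1−q)·3 = -7q + 3
  6q - 4 = -7q + 3  ⇒  13q = 7  ⇒  q = 7/13.
The value is the smuggler's expected payoff against this mix (using route B): (7/13)·2 + (6/13)·(-4) = -10/13.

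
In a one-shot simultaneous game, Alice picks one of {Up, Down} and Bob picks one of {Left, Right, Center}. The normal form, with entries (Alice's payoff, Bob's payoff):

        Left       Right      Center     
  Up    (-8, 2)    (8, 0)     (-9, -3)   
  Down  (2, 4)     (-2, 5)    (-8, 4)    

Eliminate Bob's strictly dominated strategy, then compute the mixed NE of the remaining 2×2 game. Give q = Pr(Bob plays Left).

q = 1/2

Bob's strategy Center is strictly dominated by Right: 0 > -3 and 5 > 4. Eliminate Center.
Bob's mix must leave Alice indifferent between Up and Down.
  Alice's payoff from Up: q·(-8) + (1−q)·8 = -16q + 8
  Alice's payoff from Down: q·2 + (1−q)·(-2) = 4q - 2
  -16q + 8 = 4q - 2  ⇒  -20q = -10  ⇒  q = 1/2.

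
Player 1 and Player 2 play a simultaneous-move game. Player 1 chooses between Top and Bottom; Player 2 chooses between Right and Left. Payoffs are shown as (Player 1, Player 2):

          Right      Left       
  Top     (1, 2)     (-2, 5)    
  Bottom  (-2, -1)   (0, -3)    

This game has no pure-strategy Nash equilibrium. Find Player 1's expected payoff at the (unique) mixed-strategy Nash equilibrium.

For Player 1 to be willing to mix, Player 1 must be indifferent between Top and Bottom, which pins down Player 2's mix.
  Player 1's payoff from Top: q·1 + (1−q)·(-2) = 3q - 2
  Player 1's payoff from Bottom: q·(-2) + (1−q)·0 = -2q
  3q - 2 = -2q  ⇒  5q = 2  ⇒  q = 2/5.
At equilibrium Player 1 is indifferent across rows, so Player 1's payoff equals the payoff from Top: (2/5)·1 + (3/5)·(-2) = -4/5.

-4/5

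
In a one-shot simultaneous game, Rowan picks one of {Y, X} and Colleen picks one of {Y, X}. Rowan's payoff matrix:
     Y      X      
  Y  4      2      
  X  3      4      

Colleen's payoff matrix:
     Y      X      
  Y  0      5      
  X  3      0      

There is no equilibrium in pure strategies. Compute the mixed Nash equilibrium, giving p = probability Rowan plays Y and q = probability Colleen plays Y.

p = 3/8, q = 2/3

Rowan's mix must leave Colleen indifferent between Y and X.
  Colleen's payoff from Y: p·0 + (1−p)·3 = -3p + 3
  Colleen's payoff from X: p·5 + (1−p)·0 = 5p
  -3p + 3 = 5p  ⇒  -8p = -3  ⇒  p = 3/8.
For Rowan to be willing to mix, Rowan must be indifferent between Y and X, which pins down Colleen's mix.
  Rowan's payoff from Y: q·4 + (1−q)·2 = 2q + 2
  Rowan's payoff from X: q·3 + (1−q)·4 = -q + 4
  2q + 2 = -q + 4  ⇒  3q = 2  ⇒  q = 2/3.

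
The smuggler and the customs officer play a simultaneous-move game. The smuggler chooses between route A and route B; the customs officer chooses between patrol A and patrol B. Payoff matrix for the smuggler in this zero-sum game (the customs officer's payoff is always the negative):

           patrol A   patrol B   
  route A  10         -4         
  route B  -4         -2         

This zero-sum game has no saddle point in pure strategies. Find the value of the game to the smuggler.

The smuggler's indifference between route A and route B determines the customs officer's mixing probability q:
  the smuggler's payoff from route A: q·10 + (1−q)·(-4) = 14q - 4
  the smuggler's payoff from route B: q·(-4) + (1−q)·(-2) = -2q - 2
  14q - 4 = -2q - 2  ⇒  16q = 2  ⇒  q = 1/8.
The value is the smuggler's expected payoff against this mix (using route A): (1/8)·10 + (7/8)·(-4) = -9/4.

v = -9/4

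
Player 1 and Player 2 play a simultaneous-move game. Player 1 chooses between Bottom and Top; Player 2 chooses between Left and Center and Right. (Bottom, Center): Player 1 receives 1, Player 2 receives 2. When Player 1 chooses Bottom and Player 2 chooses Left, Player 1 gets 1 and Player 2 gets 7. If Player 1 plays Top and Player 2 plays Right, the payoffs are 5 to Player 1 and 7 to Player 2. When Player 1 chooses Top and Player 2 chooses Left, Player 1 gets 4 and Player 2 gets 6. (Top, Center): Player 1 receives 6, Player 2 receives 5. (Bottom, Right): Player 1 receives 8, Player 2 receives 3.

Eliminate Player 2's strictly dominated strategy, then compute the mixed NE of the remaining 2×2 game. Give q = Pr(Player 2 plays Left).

Player 2's strategy Center is strictly dominated by Right: 3 > 2 and 7 > 5. Eliminate Center.
Player 2's mix must leave Player 1 indifferent between Bottom and Top.
  Player 1's expected payoff from Bottom: q·1 + (1−q)·8 = -7q + 8
  Player 1's expected payoff from Top: q·4 + (1−q)·5 = -q + 5
  -7q + 8 = -q + 5  ⇒  -6q = -3  ⇒  q = 1/2.

q = 1/2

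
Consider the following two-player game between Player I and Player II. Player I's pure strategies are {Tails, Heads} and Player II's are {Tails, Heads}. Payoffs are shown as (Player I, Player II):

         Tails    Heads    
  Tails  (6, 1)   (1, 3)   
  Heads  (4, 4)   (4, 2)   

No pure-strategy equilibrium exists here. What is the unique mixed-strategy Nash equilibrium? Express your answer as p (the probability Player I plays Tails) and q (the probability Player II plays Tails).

p = 1/2, q = 3/5

For Player II to be willing to mix, Player II must be indifferent between Tails and Heads, which pins down Player I's mix.
  Player II's expected payoff from Tails: p·1 + (1−p)·4 = -3p + 4
  Player II's expected payoff from Heads: p·3 + (1−p)·2 = p + 2
  -3p + 4 = p + 2  ⇒  -4p = -2  ⇒  p = 1/2.
Player I's indifference between Tails and Heads determines Player II's mixing probability q:
  Player I's expected payoff from Tails: q·6 + (1−q)·1 = 5q + 1
  Player I's expected payoff from Heads: q·4 + (1−q)·4 = 4
  5q + 1 = 4  ⇒  5q = 3  ⇒  q = 3/5.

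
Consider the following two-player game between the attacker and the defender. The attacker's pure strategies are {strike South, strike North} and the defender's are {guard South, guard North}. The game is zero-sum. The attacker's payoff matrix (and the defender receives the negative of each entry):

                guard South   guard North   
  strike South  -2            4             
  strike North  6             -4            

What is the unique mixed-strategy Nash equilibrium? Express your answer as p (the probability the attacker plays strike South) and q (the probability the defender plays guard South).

p = 5/8, q = 1/2

Set the defender's expected payoff from guard South equal to that from guard North:
  the defender's payoff to guard South: p·2 + (1−p)·(-6) = 8p - 6
  the defender's payoff to guard North: p·(-4) + (1−p)·4 = -8p + 4
  8p - 6 = -8p + 4  ⇒  16p = 10  ⇒  p = 5/8.
Set the attacker's expected payoff from strike South equal to that from strike North:
  the attacker's payoff to strike South: q·(-2) + (1−q)·4 = -6q + 4
  the attacker's payoff to strike North: q·6 + (1−q)·(-4) = 10q - 4
  -6q + 4 = 10q - 4  ⇒  -16q = -8  ⇒  q = 1/2.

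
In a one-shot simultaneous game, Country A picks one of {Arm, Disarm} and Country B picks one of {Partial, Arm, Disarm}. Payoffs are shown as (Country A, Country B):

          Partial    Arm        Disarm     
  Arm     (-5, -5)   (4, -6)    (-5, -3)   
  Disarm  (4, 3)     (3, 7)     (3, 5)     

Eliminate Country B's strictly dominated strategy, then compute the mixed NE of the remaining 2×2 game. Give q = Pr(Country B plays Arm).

Country B's strategy Partial is strictly dominated by Disarm: -3 > -5 and 5 > 3. Eliminate Partial.
For Country A to be willing to mix, Country A must be indifferent between Arm and Disarm, which pins down Country B's mix.
  Country A's payoff to Arm: q·4 + (1−q)·(-5) = 9q - 5
  Country A's payoff to Disarm: q·3 + (1−q)·3 = 3
  9q - 5 = 3  ⇒  9q = 8  ⇒  q = 8/9.

q = 8/9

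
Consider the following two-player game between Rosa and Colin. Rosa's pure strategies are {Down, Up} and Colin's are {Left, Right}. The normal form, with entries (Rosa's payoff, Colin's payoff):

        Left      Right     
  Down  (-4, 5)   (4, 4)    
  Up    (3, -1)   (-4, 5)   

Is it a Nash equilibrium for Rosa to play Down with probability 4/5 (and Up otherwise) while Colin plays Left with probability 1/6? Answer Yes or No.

Given Rosa's mix p = 4/5, Colin's payoff from Left is 19/5 but from Right is 21/5. Colin strictly prefers Right, so Colin would not mix.
So the proposed profile is not a Nash equilibrium.

No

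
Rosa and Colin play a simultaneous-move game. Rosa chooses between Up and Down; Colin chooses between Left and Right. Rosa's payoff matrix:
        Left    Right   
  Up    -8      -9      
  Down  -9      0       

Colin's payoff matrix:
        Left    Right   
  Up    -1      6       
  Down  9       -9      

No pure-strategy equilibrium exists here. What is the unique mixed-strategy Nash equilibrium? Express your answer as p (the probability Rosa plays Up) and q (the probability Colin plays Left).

In a mixed equilibrium Colin is indifferent between Left and Right; this condition fixes p.
  Colin's expected payoff from Left: p·(-1) + (1−p)·9 = -10p + 9
  Colin's expected payoff from Right: p·6 + (1−p)·(-9) = 15p - 9
  -10p + 9 = 15p - 9  ⇒  -25p = -18  ⇒  p = 18/25.
For Rosa to be willing to mix, Rosa must be indifferent between Up and Down, which pins down Colin's mix.
  Rosa's payoff to Up: q·(-8) + (1−q)·(-9) = q - 9
  Rosa's payoff to Down: q·(-9) + (1−q)·0 = -9q
  q - 9 = -9q  ⇒  10q = 9  ⇒  q = 9/10.

p = 18/25, q = 9/10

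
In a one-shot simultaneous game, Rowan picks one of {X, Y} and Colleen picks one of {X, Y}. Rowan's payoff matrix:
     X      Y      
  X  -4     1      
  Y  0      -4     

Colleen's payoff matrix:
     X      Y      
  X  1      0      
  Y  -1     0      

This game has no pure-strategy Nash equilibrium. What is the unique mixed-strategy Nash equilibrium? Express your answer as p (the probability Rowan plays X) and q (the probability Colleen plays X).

p = 1/2, q = 5/9

For Colleen to be willing to mix, Colleen must be indifferent between X and Y, which pins down Rowan's mix.
  Colleen's payoff to X: p·1 + (1−p)·(-1) = 2p - 1
  Colleen's payoff to Y: p·0 + (1−p)·0 = 0
  2p - 1 = 0  ⇒  2p = 1  ⇒  p = 1/2.
In a mixed equilibrium Rowan is indifferent between X and Y; this condition fixes q.
  Rowan's payoff from X: q·(-4) + (1−q)·1 = -5q + 1
  Rowan's payoff from Y: q·0 + (1−q)·(-4) = 4q - 4
  -5q + 1 = 4q - 4  ⇒  -9q = -5  ⇒  q = 5/9.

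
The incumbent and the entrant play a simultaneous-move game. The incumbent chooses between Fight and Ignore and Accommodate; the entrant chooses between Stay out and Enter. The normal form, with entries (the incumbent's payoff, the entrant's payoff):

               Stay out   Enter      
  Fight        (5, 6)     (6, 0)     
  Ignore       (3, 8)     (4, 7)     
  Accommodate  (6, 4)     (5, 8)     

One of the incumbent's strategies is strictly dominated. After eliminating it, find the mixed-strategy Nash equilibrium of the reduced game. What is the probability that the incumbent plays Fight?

p = 2/5

The incumbent's strategy Ignore is strictly dominated by Accommodate: 6 > 3 and 5 > 4. Eliminate Ignore.
The entrant's indifference between Stay out and Enter determines the incumbent's mixing probability p:
  the entrant's expected payoff from Stay out: p·6 + (1−p)·4 = 2p + 4
  the entrant's expected payoff from Enter: p·0 + (1−p)·8 = -8p + 8
  2p + 4 = -8p + 8  ⇒  10p = 4  ⇒  p = 2/5.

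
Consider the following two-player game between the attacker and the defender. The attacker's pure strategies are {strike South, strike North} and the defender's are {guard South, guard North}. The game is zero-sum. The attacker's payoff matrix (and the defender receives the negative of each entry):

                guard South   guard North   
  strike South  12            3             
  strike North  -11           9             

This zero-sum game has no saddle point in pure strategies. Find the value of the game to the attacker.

The defender's mix must leave the attacker indifferent between strike South and strike North.
  the attacker's expected payoff from strike South: q·12 + (1−q)·3 = 9q + 3
  the attacker's expected payoff from strike North: q·(-11) + (1−q)·9 = -20q + 9
  9q + 3 = -20q + 9  ⇒  29q = 6  ⇒  q = 6/29.
The value is the attacker's expected payoff against this mix (using strike South): (6/29)·12 + (23/29)·3 = 141/29.

v = 141/29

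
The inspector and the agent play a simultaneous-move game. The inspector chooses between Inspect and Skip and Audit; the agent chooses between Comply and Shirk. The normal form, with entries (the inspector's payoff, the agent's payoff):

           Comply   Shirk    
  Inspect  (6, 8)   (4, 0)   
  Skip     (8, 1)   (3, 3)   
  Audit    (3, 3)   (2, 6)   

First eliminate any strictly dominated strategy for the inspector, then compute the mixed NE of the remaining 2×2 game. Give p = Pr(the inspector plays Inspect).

p = 1/5

The inspector's strategy Audit is strictly dominated by Inspect: 6 > 3 and 4 > 2. Eliminate Audit.
The inspector's mix must leave the agent indifferent between Comply and Shirk.
  the agent's payoff to Comply: p·8 + (1−p)·1 = 7p + 1
  the agent's payoff to Shirk: p·0 + (1−p)·3 = -3p + 3
  7p + 1 = -3p + 3  ⇒  10p = 2  ⇒  p = 1/5.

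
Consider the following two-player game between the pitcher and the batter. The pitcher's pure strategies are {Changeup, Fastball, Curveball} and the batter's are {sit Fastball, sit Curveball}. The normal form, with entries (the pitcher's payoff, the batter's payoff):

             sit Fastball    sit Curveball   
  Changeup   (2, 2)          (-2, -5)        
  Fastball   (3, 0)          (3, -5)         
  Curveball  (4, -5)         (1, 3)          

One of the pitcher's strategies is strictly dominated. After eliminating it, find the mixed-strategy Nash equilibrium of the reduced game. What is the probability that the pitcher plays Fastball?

p = 8/13

The pitcher's strategy Changeup is strictly dominated by Curveball: 4 > 2 and 1 > -2. Eliminate Changeup.
In a mixed equilibrium the batter is indifferent between sit Fastball and sit Curveball; this condition fixes p.
  the batter's payoff from sit Fastball: p·0 + (1−p)·(-5) = 5p - 5
  the batter's payoff from sit Curveball: p·(-5) + (1−p)·3 = -8p + 3
  5p - 5 = -8p + 3  ⇒  13p = 8  ⇒  p = 8/13.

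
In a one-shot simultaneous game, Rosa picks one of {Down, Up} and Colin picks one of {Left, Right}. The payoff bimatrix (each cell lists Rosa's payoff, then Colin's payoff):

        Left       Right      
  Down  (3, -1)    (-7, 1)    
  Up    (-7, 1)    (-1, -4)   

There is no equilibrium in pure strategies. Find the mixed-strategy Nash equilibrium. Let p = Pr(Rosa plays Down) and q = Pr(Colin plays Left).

p = 5/7, q = 3/8

Set Colin's expected payoff from Left equal to that from Right:
  Colin's payoff to Left: p·(-1) + (1−p)·1 = -2p + 1
  Colin's payoff to Right: p·1 + (1−p)·(-4) = 5p - 4
  -2p + 1 = 5p - 4  ⇒  -7p = -5  ⇒  p = 5/7.
Colin's mix must leave Rosa indifferent between Down and Up.
  Rosa's expected payoff from Down: q·3 + (1−q)·(-7) = 10q - 7
  Rosa's expected payoff from Up: q·(-7) + (1−q)·(-1) = -6q - 1
  10q - 7 = -6q - 1  ⇒  16q = 6  ⇒  q = 3/8.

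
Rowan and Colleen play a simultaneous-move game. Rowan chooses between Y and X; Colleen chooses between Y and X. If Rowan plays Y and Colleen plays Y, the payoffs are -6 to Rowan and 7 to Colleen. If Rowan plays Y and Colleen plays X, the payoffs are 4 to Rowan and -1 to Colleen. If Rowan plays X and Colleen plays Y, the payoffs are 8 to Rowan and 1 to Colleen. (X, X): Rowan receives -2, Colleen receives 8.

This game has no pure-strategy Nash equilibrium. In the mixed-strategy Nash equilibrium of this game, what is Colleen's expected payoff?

19/5

In a mixed equilibrium Colleen is indifferent between Y and X; this condition fixes p.
  Colleen's payoff from Y: p·7 + (1−p)·1 = 6p + 1
  Colleen's payoff from X: p·(-1) + (1−p)·8 = -9p + 8
  6p + 1 = -9p + 8  ⇒  15p = 7  ⇒  p = 7/15.
At equilibrium Colleen is indifferent across columns, so Colleen's payoff equals the payoff from Y: (7/15)·7 + (8/15)·1 = 19/5.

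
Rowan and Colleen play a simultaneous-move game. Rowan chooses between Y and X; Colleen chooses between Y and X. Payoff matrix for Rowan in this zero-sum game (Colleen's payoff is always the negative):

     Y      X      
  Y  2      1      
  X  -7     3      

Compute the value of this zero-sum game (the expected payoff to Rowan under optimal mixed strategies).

v = 13/11

Rowan's indifference between Y and X determines Colleen's mixing probability q:
  Rowan's payoff to Y: q·2 + (1−q)·1 = q + 1
  Rowan's payoff to X: q·(-7) + (1−q)·3 = -10q + 3
  q + 1 = -10q + 3  ⇒  11q = 2  ⇒  q = 2/11.
The value is Rowan's expected payoff against this mix (using Y): (2/11)·2 + (9/11)·1 = 13/11.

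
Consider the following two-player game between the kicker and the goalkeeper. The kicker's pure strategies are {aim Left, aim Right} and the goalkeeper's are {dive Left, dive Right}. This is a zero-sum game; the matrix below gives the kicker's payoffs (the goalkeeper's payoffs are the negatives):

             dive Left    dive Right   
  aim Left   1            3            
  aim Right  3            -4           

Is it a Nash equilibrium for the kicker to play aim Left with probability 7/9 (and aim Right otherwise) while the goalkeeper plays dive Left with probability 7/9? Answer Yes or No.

Yes

Check the goalkeeper's indifference given the kicker's mix p = 7/9:
  payoff from dive Left = -13/9; payoff from dive Right = -13/9 — equal.
Check the kicker's indifference given the goalkeeper's mix q = 7/9:
  payoff from aim Left = 13/9; payoff from aim Right = 13/9 — equal.
Both players are indifferent, so neither can profitably deviate.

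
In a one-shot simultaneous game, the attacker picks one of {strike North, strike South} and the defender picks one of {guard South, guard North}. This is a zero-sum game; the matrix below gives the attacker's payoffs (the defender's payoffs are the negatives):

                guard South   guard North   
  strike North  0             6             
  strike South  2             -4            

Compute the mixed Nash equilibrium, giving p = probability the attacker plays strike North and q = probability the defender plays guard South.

p = 1/2, q = 5/6

The attacker's mix must leave the defender indifferent between guard South and guard North.
  the defender's payoff from guard South: p·0 + (1−p)·(-2) = 2p - 2
  the defender's payoff from guard North: p·(-6) + (1−p)·4 = -10p + 4
  2p - 2 = -10p + 4  ⇒  12p = 6  ⇒  p = 1/2.
Set the attacker's expected payoff from strike North equal to that from strike South:
  the attacker's payoff to strike North: q·0 + (1−q)·6 = -6q + 6
  the attacker's payoff to strike South: q·2 + (1−q)·(-4) = 6q - 4
  -6q + 6 = 6q - 4  ⇒  -12q = -10  ⇒  q = 5/6.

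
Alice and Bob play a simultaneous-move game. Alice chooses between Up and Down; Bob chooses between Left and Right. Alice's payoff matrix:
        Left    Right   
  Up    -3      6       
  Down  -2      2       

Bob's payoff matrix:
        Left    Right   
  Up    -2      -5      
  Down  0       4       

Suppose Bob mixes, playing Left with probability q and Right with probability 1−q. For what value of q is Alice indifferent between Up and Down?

q = 4/5

In a mixed equilibrium Alice is indifferent between Up and Down; this condition fixes q.
  Alice's expected payoff from Up: q·(-3) + (1−q)·6 = -9q + 6
  Alice's expected payoff from Down: q·(-2) + (1−q)·2 = -4q + 2
  -9q + 6 = -4q + 2  ⇒  -5q = -4  ⇒  q = 4/5.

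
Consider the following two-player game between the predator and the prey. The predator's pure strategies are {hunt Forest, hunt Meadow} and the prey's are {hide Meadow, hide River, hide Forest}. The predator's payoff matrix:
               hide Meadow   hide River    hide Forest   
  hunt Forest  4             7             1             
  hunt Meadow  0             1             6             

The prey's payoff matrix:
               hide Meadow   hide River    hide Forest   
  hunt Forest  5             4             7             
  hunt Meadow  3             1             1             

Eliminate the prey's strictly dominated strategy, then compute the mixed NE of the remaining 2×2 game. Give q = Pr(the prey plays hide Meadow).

q = 5/9

The prey's strategy hide River is strictly dominated by hide Meadow: 5 > 4 and 3 > 1. Eliminate hide River.
Set the predator's expected payoff from hunt Forest equal to that from hunt Meadow:
  the predator's payoff to hunt Forest: q·4 + (1−q)·1 = 3q + 1
  the predator's payoff to hunt Meadow: q·0 + (1−q)·6 = -6q + 6
  3q + 1 = -6q + 6  ⇒  9q = 5  ⇒  q = 5/9.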